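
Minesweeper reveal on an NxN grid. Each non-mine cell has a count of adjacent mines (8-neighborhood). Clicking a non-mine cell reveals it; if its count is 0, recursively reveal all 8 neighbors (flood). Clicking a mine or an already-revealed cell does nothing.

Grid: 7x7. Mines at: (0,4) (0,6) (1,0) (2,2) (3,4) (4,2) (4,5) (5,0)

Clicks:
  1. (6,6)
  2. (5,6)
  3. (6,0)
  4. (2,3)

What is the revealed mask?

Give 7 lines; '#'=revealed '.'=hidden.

Answer: .......
.......
...#...
.......
.......
.######
#######

Derivation:
Click 1 (6,6) count=0: revealed 12 new [(5,1) (5,2) (5,3) (5,4) (5,5) (5,6) (6,1) (6,2) (6,3) (6,4) (6,5) (6,6)] -> total=12
Click 2 (5,6) count=1: revealed 0 new [(none)] -> total=12
Click 3 (6,0) count=1: revealed 1 new [(6,0)] -> total=13
Click 4 (2,3) count=2: revealed 1 new [(2,3)] -> total=14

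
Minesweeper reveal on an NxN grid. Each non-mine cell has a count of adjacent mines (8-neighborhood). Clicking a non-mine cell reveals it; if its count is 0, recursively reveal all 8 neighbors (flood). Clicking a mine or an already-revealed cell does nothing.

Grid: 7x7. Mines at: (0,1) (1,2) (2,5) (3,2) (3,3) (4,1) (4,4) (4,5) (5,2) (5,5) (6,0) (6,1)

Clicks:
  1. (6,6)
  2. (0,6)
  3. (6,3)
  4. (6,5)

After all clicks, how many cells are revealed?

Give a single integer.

Click 1 (6,6) count=1: revealed 1 new [(6,6)] -> total=1
Click 2 (0,6) count=0: revealed 8 new [(0,3) (0,4) (0,5) (0,6) (1,3) (1,4) (1,5) (1,6)] -> total=9
Click 3 (6,3) count=1: revealed 1 new [(6,3)] -> total=10
Click 4 (6,5) count=1: revealed 1 new [(6,5)] -> total=11

Answer: 11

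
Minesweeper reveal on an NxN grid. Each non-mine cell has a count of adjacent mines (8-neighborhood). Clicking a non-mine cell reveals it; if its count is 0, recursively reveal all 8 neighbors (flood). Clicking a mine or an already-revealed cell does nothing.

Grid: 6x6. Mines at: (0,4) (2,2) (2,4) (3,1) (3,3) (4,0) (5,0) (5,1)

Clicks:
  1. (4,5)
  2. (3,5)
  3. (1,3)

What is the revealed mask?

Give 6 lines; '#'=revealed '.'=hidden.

Click 1 (4,5) count=0: revealed 10 new [(3,4) (3,5) (4,2) (4,3) (4,4) (4,5) (5,2) (5,3) (5,4) (5,5)] -> total=10
Click 2 (3,5) count=1: revealed 0 new [(none)] -> total=10
Click 3 (1,3) count=3: revealed 1 new [(1,3)] -> total=11

Answer: ......
...#..
......
....##
..####
..####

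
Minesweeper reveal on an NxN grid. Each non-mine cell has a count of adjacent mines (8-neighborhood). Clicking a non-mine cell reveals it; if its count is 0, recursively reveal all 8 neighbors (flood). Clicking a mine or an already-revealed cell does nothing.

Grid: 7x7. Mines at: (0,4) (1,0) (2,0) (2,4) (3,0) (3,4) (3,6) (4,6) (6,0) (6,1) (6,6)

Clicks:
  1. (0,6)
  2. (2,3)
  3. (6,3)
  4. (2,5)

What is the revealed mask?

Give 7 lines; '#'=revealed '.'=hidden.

Click 1 (0,6) count=0: revealed 6 new [(0,5) (0,6) (1,5) (1,6) (2,5) (2,6)] -> total=6
Click 2 (2,3) count=2: revealed 1 new [(2,3)] -> total=7
Click 3 (6,3) count=0: revealed 25 new [(0,1) (0,2) (0,3) (1,1) (1,2) (1,3) (2,1) (2,2) (3,1) (3,2) (3,3) (4,1) (4,2) (4,3) (4,4) (4,5) (5,1) (5,2) (5,3) (5,4) (5,5) (6,2) (6,3) (6,4) (6,5)] -> total=32
Click 4 (2,5) count=3: revealed 0 new [(none)] -> total=32

Answer: .###.##
.###.##
.###.##
.###...
.#####.
.#####.
..####.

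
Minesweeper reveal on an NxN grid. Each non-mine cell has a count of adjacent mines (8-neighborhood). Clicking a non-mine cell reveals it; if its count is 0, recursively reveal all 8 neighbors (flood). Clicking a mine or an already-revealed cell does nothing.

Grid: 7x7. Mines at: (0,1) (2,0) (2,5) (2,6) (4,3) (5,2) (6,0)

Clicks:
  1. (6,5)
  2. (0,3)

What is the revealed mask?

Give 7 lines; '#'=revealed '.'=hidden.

Answer: ..#####
.######
.####..
.######
....###
...####
...####

Derivation:
Click 1 (6,5) count=0: revealed 14 new [(3,4) (3,5) (3,6) (4,4) (4,5) (4,6) (5,3) (5,4) (5,5) (5,6) (6,3) (6,4) (6,5) (6,6)] -> total=14
Click 2 (0,3) count=0: revealed 18 new [(0,2) (0,3) (0,4) (0,5) (0,6) (1,1) (1,2) (1,3) (1,4) (1,5) (1,6) (2,1) (2,2) (2,3) (2,4) (3,1) (3,2) (3,3)] -> total=32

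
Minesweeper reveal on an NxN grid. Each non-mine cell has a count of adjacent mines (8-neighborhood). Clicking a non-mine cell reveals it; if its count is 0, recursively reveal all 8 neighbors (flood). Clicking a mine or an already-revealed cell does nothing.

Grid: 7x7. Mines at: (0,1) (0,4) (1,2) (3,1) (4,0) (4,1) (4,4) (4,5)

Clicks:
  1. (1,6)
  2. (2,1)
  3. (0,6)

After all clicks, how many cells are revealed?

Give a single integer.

Click 1 (1,6) count=0: revealed 14 new [(0,5) (0,6) (1,3) (1,4) (1,5) (1,6) (2,3) (2,4) (2,5) (2,6) (3,3) (3,4) (3,5) (3,6)] -> total=14
Click 2 (2,1) count=2: revealed 1 new [(2,1)] -> total=15
Click 3 (0,6) count=0: revealed 0 new [(none)] -> total=15

Answer: 15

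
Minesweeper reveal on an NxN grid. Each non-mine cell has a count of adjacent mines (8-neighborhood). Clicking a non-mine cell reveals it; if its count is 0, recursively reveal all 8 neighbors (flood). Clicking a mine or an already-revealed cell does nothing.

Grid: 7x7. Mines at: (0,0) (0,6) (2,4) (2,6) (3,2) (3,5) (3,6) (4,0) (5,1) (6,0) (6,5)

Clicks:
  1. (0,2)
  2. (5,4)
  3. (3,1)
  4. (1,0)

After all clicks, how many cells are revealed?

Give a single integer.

Click 1 (0,2) count=0: revealed 13 new [(0,1) (0,2) (0,3) (0,4) (0,5) (1,1) (1,2) (1,3) (1,4) (1,5) (2,1) (2,2) (2,3)] -> total=13
Click 2 (5,4) count=1: revealed 1 new [(5,4)] -> total=14
Click 3 (3,1) count=2: revealed 1 new [(3,1)] -> total=15
Click 4 (1,0) count=1: revealed 1 new [(1,0)] -> total=16

Answer: 16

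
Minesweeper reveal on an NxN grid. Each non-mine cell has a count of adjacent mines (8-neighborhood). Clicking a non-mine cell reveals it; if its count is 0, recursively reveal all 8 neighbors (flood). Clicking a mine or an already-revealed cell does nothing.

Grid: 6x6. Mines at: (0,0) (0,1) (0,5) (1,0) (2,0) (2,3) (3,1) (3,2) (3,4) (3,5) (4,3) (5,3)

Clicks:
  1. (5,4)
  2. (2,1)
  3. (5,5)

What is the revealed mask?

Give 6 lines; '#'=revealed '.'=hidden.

Click 1 (5,4) count=2: revealed 1 new [(5,4)] -> total=1
Click 2 (2,1) count=4: revealed 1 new [(2,1)] -> total=2
Click 3 (5,5) count=0: revealed 3 new [(4,4) (4,5) (5,5)] -> total=5

Answer: ......
......
.#....
......
....##
....##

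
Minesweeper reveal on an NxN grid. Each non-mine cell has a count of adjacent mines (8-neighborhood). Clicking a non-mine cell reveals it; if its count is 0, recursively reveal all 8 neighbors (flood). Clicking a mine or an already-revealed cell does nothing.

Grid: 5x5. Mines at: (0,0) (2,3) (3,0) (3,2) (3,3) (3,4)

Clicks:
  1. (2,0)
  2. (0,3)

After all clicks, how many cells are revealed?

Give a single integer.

Click 1 (2,0) count=1: revealed 1 new [(2,0)] -> total=1
Click 2 (0,3) count=0: revealed 8 new [(0,1) (0,2) (0,3) (0,4) (1,1) (1,2) (1,3) (1,4)] -> total=9

Answer: 9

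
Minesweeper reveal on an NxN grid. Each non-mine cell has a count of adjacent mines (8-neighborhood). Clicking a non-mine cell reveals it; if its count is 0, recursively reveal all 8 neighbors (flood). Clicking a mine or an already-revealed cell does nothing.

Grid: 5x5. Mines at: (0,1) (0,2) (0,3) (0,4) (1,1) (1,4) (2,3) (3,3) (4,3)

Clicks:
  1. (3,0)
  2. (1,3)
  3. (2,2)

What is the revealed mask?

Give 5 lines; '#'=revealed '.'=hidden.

Click 1 (3,0) count=0: revealed 9 new [(2,0) (2,1) (2,2) (3,0) (3,1) (3,2) (4,0) (4,1) (4,2)] -> total=9
Click 2 (1,3) count=5: revealed 1 new [(1,3)] -> total=10
Click 3 (2,2) count=3: revealed 0 new [(none)] -> total=10

Answer: .....
...#.
###..
###..
###..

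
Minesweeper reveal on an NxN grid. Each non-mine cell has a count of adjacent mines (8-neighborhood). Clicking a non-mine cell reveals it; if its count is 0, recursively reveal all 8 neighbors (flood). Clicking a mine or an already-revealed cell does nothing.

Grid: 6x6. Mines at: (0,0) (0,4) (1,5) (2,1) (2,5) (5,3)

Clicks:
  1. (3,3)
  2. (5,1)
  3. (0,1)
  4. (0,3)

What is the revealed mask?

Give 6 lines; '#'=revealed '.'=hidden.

Click 1 (3,3) count=0: revealed 12 new [(1,2) (1,3) (1,4) (2,2) (2,3) (2,4) (3,2) (3,3) (3,4) (4,2) (4,3) (4,4)] -> total=12
Click 2 (5,1) count=0: revealed 7 new [(3,0) (3,1) (4,0) (4,1) (5,0) (5,1) (5,2)] -> total=19
Click 3 (0,1) count=1: revealed 1 new [(0,1)] -> total=20
Click 4 (0,3) count=1: revealed 1 new [(0,3)] -> total=21

Answer: .#.#..
..###.
..###.
#####.
#####.
###...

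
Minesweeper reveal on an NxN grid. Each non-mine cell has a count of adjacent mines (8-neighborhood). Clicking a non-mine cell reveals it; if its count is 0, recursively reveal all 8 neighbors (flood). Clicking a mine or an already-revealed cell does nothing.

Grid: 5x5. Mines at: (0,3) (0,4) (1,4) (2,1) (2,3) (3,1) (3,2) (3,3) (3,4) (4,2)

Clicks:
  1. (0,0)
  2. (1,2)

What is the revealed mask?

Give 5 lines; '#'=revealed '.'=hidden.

Click 1 (0,0) count=0: revealed 6 new [(0,0) (0,1) (0,2) (1,0) (1,1) (1,2)] -> total=6
Click 2 (1,2) count=3: revealed 0 new [(none)] -> total=6

Answer: ###..
###..
.....
.....
.....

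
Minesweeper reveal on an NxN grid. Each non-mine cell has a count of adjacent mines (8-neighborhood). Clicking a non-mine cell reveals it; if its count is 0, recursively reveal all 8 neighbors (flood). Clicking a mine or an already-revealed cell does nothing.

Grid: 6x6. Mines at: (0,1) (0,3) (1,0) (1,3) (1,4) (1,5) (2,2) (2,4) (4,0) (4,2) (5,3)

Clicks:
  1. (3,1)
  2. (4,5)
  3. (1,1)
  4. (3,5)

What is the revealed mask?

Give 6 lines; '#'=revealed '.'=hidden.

Click 1 (3,1) count=3: revealed 1 new [(3,1)] -> total=1
Click 2 (4,5) count=0: revealed 6 new [(3,4) (3,5) (4,4) (4,5) (5,4) (5,5)] -> total=7
Click 3 (1,1) count=3: revealed 1 new [(1,1)] -> total=8
Click 4 (3,5) count=1: revealed 0 new [(none)] -> total=8

Answer: ......
.#....
......
.#..##
....##
....##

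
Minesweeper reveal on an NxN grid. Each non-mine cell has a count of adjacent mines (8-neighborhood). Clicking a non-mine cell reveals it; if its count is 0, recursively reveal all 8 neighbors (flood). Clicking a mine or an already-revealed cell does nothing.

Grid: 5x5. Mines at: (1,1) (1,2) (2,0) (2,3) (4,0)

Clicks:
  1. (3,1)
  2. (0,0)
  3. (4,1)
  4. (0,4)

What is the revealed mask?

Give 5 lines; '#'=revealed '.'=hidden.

Click 1 (3,1) count=2: revealed 1 new [(3,1)] -> total=1
Click 2 (0,0) count=1: revealed 1 new [(0,0)] -> total=2
Click 3 (4,1) count=1: revealed 1 new [(4,1)] -> total=3
Click 4 (0,4) count=0: revealed 4 new [(0,3) (0,4) (1,3) (1,4)] -> total=7

Answer: #..##
...##
.....
.#...
.#...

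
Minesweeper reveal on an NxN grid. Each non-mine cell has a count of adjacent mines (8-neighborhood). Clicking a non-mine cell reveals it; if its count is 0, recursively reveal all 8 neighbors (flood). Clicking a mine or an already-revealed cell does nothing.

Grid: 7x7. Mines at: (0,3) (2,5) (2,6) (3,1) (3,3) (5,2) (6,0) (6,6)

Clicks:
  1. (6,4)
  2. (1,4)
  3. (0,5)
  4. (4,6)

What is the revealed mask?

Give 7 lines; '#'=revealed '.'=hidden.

Answer: ....###
....###
.......
....###
...####
...####
...###.

Derivation:
Click 1 (6,4) count=0: revealed 14 new [(3,4) (3,5) (3,6) (4,3) (4,4) (4,5) (4,6) (5,3) (5,4) (5,5) (5,6) (6,3) (6,4) (6,5)] -> total=14
Click 2 (1,4) count=2: revealed 1 new [(1,4)] -> total=15
Click 3 (0,5) count=0: revealed 5 new [(0,4) (0,5) (0,6) (1,5) (1,6)] -> total=20
Click 4 (4,6) count=0: revealed 0 new [(none)] -> total=20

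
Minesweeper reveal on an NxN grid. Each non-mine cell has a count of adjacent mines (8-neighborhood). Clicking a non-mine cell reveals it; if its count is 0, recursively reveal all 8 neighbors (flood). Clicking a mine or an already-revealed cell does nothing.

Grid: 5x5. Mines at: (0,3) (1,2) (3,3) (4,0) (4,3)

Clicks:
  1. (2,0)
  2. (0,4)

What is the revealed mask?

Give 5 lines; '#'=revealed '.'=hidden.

Click 1 (2,0) count=0: revealed 8 new [(0,0) (0,1) (1,0) (1,1) (2,0) (2,1) (3,0) (3,1)] -> total=8
Click 2 (0,4) count=1: revealed 1 new [(0,4)] -> total=9

Answer: ##..#
##...
##...
##...
.....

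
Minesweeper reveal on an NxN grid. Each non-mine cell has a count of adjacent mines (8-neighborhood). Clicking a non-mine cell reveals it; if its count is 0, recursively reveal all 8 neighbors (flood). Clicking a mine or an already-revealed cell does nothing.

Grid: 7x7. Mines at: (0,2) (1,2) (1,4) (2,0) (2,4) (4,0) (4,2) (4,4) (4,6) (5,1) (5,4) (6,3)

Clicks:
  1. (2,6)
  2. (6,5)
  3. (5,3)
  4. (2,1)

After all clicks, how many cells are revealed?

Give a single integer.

Click 1 (2,6) count=0: revealed 8 new [(0,5) (0,6) (1,5) (1,6) (2,5) (2,6) (3,5) (3,6)] -> total=8
Click 2 (6,5) count=1: revealed 1 new [(6,5)] -> total=9
Click 3 (5,3) count=4: revealed 1 new [(5,3)] -> total=10
Click 4 (2,1) count=2: revealed 1 new [(2,1)] -> total=11

Answer: 11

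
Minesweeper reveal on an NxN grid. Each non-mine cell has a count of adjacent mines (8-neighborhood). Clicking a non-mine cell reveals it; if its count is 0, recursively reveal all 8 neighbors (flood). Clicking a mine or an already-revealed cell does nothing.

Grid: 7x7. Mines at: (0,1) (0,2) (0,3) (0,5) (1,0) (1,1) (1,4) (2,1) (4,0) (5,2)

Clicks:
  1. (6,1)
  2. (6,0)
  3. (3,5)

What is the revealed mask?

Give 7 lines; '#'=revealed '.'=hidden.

Answer: .......
.....##
..#####
..#####
..#####
##.####
##.####

Derivation:
Click 1 (6,1) count=1: revealed 1 new [(6,1)] -> total=1
Click 2 (6,0) count=0: revealed 3 new [(5,0) (5,1) (6,0)] -> total=4
Click 3 (3,5) count=0: revealed 25 new [(1,5) (1,6) (2,2) (2,3) (2,4) (2,5) (2,6) (3,2) (3,3) (3,4) (3,5) (3,6) (4,2) (4,3) (4,4) (4,5) (4,6) (5,3) (5,4) (5,5) (5,6) (6,3) (6,4) (6,5) (6,6)] -> total=29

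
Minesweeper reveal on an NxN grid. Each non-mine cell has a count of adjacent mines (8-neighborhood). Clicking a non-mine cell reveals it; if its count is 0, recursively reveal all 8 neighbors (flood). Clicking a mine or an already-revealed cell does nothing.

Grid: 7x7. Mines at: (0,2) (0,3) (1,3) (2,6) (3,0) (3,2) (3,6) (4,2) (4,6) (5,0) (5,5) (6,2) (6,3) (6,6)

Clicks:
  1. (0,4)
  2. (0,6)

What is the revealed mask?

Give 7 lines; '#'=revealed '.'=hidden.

Answer: ....###
....###
.......
.......
.......
.......
.......

Derivation:
Click 1 (0,4) count=2: revealed 1 new [(0,4)] -> total=1
Click 2 (0,6) count=0: revealed 5 new [(0,5) (0,6) (1,4) (1,5) (1,6)] -> total=6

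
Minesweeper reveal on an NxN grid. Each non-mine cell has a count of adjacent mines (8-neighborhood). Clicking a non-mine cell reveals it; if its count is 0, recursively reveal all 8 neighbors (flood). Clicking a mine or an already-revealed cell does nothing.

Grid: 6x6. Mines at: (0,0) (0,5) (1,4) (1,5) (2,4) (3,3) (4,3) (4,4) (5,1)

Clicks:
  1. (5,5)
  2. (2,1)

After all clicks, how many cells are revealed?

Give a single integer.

Click 1 (5,5) count=1: revealed 1 new [(5,5)] -> total=1
Click 2 (2,1) count=0: revealed 17 new [(0,1) (0,2) (0,3) (1,0) (1,1) (1,2) (1,3) (2,0) (2,1) (2,2) (2,3) (3,0) (3,1) (3,2) (4,0) (4,1) (4,2)] -> total=18

Answer: 18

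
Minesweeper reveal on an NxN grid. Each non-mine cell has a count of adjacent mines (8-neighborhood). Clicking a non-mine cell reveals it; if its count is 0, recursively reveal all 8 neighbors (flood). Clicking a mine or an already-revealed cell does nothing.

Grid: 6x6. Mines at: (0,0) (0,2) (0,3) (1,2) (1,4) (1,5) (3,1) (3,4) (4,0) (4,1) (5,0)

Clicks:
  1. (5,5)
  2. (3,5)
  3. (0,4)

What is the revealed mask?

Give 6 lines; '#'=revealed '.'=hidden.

Click 1 (5,5) count=0: revealed 8 new [(4,2) (4,3) (4,4) (4,5) (5,2) (5,3) (5,4) (5,5)] -> total=8
Click 2 (3,5) count=1: revealed 1 new [(3,5)] -> total=9
Click 3 (0,4) count=3: revealed 1 new [(0,4)] -> total=10

Answer: ....#.
......
......
.....#
..####
..####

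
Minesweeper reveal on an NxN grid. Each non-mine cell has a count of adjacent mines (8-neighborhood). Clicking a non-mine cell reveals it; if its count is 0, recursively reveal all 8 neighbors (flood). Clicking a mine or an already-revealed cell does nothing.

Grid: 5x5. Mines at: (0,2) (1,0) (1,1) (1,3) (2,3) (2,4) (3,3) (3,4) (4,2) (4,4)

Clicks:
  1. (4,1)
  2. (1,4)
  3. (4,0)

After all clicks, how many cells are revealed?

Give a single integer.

Click 1 (4,1) count=1: revealed 1 new [(4,1)] -> total=1
Click 2 (1,4) count=3: revealed 1 new [(1,4)] -> total=2
Click 3 (4,0) count=0: revealed 5 new [(2,0) (2,1) (3,0) (3,1) (4,0)] -> total=7

Answer: 7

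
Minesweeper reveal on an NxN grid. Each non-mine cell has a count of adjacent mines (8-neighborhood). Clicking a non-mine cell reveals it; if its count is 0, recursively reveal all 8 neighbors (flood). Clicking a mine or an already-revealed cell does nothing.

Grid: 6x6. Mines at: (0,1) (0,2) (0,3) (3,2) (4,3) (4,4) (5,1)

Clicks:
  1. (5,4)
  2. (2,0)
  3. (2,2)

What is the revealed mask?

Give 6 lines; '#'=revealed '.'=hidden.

Click 1 (5,4) count=2: revealed 1 new [(5,4)] -> total=1
Click 2 (2,0) count=0: revealed 8 new [(1,0) (1,1) (2,0) (2,1) (3,0) (3,1) (4,0) (4,1)] -> total=9
Click 3 (2,2) count=1: revealed 1 new [(2,2)] -> total=10

Answer: ......
##....
###...
##....
##....
....#.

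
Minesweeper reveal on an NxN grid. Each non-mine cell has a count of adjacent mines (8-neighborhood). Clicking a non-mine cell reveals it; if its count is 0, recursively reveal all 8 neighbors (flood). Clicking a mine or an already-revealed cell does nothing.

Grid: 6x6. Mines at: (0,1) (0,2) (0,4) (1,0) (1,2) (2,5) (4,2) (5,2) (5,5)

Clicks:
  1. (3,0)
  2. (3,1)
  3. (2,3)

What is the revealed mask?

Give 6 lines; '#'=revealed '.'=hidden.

Click 1 (3,0) count=0: revealed 8 new [(2,0) (2,1) (3,0) (3,1) (4,0) (4,1) (5,0) (5,1)] -> total=8
Click 2 (3,1) count=1: revealed 0 new [(none)] -> total=8
Click 3 (2,3) count=1: revealed 1 new [(2,3)] -> total=9

Answer: ......
......
##.#..
##....
##....
##....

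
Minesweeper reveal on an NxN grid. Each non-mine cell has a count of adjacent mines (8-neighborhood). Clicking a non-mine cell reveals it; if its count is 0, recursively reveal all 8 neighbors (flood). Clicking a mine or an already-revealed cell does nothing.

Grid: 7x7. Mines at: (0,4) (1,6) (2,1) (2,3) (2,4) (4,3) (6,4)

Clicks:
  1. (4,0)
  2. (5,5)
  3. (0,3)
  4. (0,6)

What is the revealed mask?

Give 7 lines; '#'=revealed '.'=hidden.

Click 1 (4,0) count=0: revealed 14 new [(3,0) (3,1) (3,2) (4,0) (4,1) (4,2) (5,0) (5,1) (5,2) (5,3) (6,0) (6,1) (6,2) (6,3)] -> total=14
Click 2 (5,5) count=1: revealed 1 new [(5,5)] -> total=15
Click 3 (0,3) count=1: revealed 1 new [(0,3)] -> total=16
Click 4 (0,6) count=1: revealed 1 new [(0,6)] -> total=17

Answer: ...#..#
.......
.......
###....
###....
####.#.
####...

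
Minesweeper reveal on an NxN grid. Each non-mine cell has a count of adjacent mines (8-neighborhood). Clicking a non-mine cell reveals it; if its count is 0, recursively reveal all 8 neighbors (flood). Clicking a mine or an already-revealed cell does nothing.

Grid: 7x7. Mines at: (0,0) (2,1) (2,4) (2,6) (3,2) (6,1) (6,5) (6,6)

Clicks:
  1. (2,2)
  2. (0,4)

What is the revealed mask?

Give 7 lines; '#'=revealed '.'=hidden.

Answer: .######
.######
..#....
.......
.......
.......
.......

Derivation:
Click 1 (2,2) count=2: revealed 1 new [(2,2)] -> total=1
Click 2 (0,4) count=0: revealed 12 new [(0,1) (0,2) (0,3) (0,4) (0,5) (0,6) (1,1) (1,2) (1,3) (1,4) (1,5) (1,6)] -> total=13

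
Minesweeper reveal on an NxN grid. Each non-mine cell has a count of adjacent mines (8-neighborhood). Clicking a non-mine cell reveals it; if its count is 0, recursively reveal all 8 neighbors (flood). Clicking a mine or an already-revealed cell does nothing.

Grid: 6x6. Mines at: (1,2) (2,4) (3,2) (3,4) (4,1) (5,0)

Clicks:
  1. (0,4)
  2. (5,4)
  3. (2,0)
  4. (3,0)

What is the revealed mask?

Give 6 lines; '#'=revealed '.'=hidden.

Answer: ##.###
##.###
##....
##....
..####
..####

Derivation:
Click 1 (0,4) count=0: revealed 6 new [(0,3) (0,4) (0,5) (1,3) (1,4) (1,5)] -> total=6
Click 2 (5,4) count=0: revealed 8 new [(4,2) (4,3) (4,4) (4,5) (5,2) (5,3) (5,4) (5,5)] -> total=14
Click 3 (2,0) count=0: revealed 8 new [(0,0) (0,1) (1,0) (1,1) (2,0) (2,1) (3,0) (3,1)] -> total=22
Click 4 (3,0) count=1: revealed 0 new [(none)] -> total=22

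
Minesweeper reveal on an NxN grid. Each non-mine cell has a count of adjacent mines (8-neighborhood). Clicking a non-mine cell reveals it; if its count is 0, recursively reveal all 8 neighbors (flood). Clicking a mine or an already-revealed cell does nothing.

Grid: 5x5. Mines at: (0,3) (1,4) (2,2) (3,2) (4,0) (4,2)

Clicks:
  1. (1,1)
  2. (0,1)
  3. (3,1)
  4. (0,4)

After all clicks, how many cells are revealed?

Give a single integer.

Answer: 11

Derivation:
Click 1 (1,1) count=1: revealed 1 new [(1,1)] -> total=1
Click 2 (0,1) count=0: revealed 9 new [(0,0) (0,1) (0,2) (1,0) (1,2) (2,0) (2,1) (3,0) (3,1)] -> total=10
Click 3 (3,1) count=4: revealed 0 new [(none)] -> total=10
Click 4 (0,4) count=2: revealed 1 new [(0,4)] -> total=11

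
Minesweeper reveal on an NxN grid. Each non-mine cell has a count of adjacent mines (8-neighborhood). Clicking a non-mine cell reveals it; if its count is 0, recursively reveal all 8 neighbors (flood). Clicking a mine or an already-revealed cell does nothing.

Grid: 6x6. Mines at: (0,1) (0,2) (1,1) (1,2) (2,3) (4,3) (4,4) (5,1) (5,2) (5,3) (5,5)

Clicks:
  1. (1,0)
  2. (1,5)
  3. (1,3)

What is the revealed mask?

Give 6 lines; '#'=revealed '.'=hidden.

Click 1 (1,0) count=2: revealed 1 new [(1,0)] -> total=1
Click 2 (1,5) count=0: revealed 10 new [(0,3) (0,4) (0,5) (1,3) (1,4) (1,5) (2,4) (2,5) (3,4) (3,5)] -> total=11
Click 3 (1,3) count=3: revealed 0 new [(none)] -> total=11

Answer: ...###
#..###
....##
....##
......
......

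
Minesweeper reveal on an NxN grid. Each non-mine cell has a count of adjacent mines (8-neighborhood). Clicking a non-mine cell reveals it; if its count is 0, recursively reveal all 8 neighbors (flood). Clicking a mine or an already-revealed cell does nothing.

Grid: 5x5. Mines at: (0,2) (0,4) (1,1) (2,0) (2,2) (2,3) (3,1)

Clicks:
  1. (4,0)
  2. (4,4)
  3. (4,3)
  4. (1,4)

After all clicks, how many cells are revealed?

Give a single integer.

Click 1 (4,0) count=1: revealed 1 new [(4,0)] -> total=1
Click 2 (4,4) count=0: revealed 6 new [(3,2) (3,3) (3,4) (4,2) (4,3) (4,4)] -> total=7
Click 3 (4,3) count=0: revealed 0 new [(none)] -> total=7
Click 4 (1,4) count=2: revealed 1 new [(1,4)] -> total=8

Answer: 8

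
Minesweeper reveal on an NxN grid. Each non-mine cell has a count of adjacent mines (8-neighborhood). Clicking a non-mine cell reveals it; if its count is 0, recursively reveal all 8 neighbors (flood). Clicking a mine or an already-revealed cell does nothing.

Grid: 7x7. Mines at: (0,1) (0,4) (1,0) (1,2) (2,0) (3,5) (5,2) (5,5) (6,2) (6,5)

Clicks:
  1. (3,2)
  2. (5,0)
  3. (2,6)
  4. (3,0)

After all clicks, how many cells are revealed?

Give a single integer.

Answer: 19

Derivation:
Click 1 (3,2) count=0: revealed 12 new [(2,1) (2,2) (2,3) (2,4) (3,1) (3,2) (3,3) (3,4) (4,1) (4,2) (4,3) (4,4)] -> total=12
Click 2 (5,0) count=0: revealed 6 new [(3,0) (4,0) (5,0) (5,1) (6,0) (6,1)] -> total=18
Click 3 (2,6) count=1: revealed 1 new [(2,6)] -> total=19
Click 4 (3,0) count=1: revealed 0 new [(none)] -> total=19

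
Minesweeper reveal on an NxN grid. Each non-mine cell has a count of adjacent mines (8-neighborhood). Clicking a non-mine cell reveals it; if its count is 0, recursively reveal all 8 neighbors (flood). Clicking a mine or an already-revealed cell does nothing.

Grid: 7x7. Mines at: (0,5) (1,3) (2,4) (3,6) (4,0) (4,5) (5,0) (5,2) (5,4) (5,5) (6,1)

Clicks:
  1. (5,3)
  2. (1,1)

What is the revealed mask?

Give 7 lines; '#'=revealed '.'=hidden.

Answer: ###....
###....
####...
####...
.###...
...#...
.......

Derivation:
Click 1 (5,3) count=2: revealed 1 new [(5,3)] -> total=1
Click 2 (1,1) count=0: revealed 17 new [(0,0) (0,1) (0,2) (1,0) (1,1) (1,2) (2,0) (2,1) (2,2) (2,3) (3,0) (3,1) (3,2) (3,3) (4,1) (4,2) (4,3)] -> total=18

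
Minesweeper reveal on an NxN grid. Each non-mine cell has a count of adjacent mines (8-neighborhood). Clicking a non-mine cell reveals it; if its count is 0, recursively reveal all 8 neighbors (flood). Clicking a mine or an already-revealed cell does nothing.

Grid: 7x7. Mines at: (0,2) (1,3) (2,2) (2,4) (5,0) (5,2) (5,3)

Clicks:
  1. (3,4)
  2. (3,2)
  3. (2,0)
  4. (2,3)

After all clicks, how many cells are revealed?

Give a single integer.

Answer: 13

Derivation:
Click 1 (3,4) count=1: revealed 1 new [(3,4)] -> total=1
Click 2 (3,2) count=1: revealed 1 new [(3,2)] -> total=2
Click 3 (2,0) count=0: revealed 10 new [(0,0) (0,1) (1,0) (1,1) (2,0) (2,1) (3,0) (3,1) (4,0) (4,1)] -> total=12
Click 4 (2,3) count=3: revealed 1 new [(2,3)] -> total=13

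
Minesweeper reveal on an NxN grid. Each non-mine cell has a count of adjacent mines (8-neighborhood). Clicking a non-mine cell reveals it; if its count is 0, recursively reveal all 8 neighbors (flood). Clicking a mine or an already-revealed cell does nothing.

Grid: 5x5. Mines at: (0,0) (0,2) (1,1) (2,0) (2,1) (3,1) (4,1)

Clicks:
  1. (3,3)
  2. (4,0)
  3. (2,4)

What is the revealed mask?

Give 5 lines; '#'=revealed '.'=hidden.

Answer: ...##
..###
..###
..###
#.###

Derivation:
Click 1 (3,3) count=0: revealed 14 new [(0,3) (0,4) (1,2) (1,3) (1,4) (2,2) (2,3) (2,4) (3,2) (3,3) (3,4) (4,2) (4,3) (4,4)] -> total=14
Click 2 (4,0) count=2: revealed 1 new [(4,0)] -> total=15
Click 3 (2,4) count=0: revealed 0 new [(none)] -> total=15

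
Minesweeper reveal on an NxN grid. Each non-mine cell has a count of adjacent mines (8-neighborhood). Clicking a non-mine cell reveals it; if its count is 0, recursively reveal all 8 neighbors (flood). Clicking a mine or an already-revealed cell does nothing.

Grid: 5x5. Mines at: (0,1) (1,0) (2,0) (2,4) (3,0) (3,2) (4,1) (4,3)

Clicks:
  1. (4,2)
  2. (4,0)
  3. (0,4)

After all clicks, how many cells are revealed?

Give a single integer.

Click 1 (4,2) count=3: revealed 1 new [(4,2)] -> total=1
Click 2 (4,0) count=2: revealed 1 new [(4,0)] -> total=2
Click 3 (0,4) count=0: revealed 6 new [(0,2) (0,3) (0,4) (1,2) (1,3) (1,4)] -> total=8

Answer: 8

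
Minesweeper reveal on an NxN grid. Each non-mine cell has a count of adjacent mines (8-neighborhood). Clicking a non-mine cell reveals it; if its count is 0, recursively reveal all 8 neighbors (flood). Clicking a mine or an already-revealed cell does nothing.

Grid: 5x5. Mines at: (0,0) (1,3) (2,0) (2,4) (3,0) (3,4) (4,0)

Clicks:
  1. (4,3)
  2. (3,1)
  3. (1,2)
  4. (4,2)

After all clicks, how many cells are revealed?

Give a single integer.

Answer: 10

Derivation:
Click 1 (4,3) count=1: revealed 1 new [(4,3)] -> total=1
Click 2 (3,1) count=3: revealed 1 new [(3,1)] -> total=2
Click 3 (1,2) count=1: revealed 1 new [(1,2)] -> total=3
Click 4 (4,2) count=0: revealed 7 new [(2,1) (2,2) (2,3) (3,2) (3,3) (4,1) (4,2)] -> total=10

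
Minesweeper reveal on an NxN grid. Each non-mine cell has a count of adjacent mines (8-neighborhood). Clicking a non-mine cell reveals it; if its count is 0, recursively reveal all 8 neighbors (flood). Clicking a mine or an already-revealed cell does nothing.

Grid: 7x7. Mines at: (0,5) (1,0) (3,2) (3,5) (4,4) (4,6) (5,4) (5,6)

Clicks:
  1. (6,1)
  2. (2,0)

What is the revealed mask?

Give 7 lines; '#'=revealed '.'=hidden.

Click 1 (6,1) count=0: revealed 16 new [(2,0) (2,1) (3,0) (3,1) (4,0) (4,1) (4,2) (4,3) (5,0) (5,1) (5,2) (5,3) (6,0) (6,1) (6,2) (6,3)] -> total=16
Click 2 (2,0) count=1: revealed 0 new [(none)] -> total=16

Answer: .......
.......
##.....
##.....
####...
####...
####...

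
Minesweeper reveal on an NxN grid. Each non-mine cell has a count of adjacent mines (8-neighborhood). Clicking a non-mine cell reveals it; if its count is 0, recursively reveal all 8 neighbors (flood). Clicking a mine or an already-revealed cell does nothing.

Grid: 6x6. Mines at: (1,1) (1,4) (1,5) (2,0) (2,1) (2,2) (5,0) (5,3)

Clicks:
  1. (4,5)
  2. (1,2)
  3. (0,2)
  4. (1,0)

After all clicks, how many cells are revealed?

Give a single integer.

Click 1 (4,5) count=0: revealed 11 new [(2,3) (2,4) (2,5) (3,3) (3,4) (3,5) (4,3) (4,4) (4,5) (5,4) (5,5)] -> total=11
Click 2 (1,2) count=3: revealed 1 new [(1,2)] -> total=12
Click 3 (0,2) count=1: revealed 1 new [(0,2)] -> total=13
Click 4 (1,0) count=3: revealed 1 new [(1,0)] -> total=14

Answer: 14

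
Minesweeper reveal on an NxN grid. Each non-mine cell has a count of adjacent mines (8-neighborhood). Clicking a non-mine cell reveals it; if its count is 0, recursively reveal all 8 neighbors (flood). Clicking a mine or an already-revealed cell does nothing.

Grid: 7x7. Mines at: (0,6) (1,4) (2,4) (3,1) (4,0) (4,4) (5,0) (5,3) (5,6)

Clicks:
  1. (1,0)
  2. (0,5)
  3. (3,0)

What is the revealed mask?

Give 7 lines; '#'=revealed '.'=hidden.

Click 1 (1,0) count=0: revealed 12 new [(0,0) (0,1) (0,2) (0,3) (1,0) (1,1) (1,2) (1,3) (2,0) (2,1) (2,2) (2,3)] -> total=12
Click 2 (0,5) count=2: revealed 1 new [(0,5)] -> total=13
Click 3 (3,0) count=2: revealed 1 new [(3,0)] -> total=14

Answer: ####.#.
####...
####...
#......
.......
.......
.......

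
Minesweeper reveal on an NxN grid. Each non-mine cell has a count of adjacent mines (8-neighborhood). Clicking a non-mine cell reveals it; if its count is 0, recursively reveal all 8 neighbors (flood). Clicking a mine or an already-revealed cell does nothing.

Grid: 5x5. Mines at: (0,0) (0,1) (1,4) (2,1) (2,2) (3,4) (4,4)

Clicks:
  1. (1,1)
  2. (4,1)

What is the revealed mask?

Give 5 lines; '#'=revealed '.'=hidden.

Click 1 (1,1) count=4: revealed 1 new [(1,1)] -> total=1
Click 2 (4,1) count=0: revealed 8 new [(3,0) (3,1) (3,2) (3,3) (4,0) (4,1) (4,2) (4,3)] -> total=9

Answer: .....
.#...
.....
####.
####.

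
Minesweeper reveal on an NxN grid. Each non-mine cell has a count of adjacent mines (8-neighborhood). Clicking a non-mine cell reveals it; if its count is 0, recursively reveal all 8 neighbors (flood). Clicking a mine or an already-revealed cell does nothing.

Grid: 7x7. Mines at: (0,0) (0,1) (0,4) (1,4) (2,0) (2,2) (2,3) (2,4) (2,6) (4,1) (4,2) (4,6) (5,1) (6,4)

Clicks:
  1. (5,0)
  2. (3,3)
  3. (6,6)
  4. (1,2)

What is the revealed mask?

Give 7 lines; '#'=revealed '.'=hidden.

Answer: .......
..#....
.......
...#...
.......
#....##
.....##

Derivation:
Click 1 (5,0) count=2: revealed 1 new [(5,0)] -> total=1
Click 2 (3,3) count=4: revealed 1 new [(3,3)] -> total=2
Click 3 (6,6) count=0: revealed 4 new [(5,5) (5,6) (6,5) (6,6)] -> total=6
Click 4 (1,2) count=3: revealed 1 new [(1,2)] -> total=7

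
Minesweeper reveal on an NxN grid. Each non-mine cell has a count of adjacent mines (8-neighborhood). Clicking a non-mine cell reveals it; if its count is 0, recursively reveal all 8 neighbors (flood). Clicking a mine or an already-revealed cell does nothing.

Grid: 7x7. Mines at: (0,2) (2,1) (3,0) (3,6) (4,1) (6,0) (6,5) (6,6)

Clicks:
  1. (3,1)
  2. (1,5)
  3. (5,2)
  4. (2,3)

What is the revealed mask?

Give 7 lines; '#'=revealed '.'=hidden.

Click 1 (3,1) count=3: revealed 1 new [(3,1)] -> total=1
Click 2 (1,5) count=0: revealed 31 new [(0,3) (0,4) (0,5) (0,6) (1,2) (1,3) (1,4) (1,5) (1,6) (2,2) (2,3) (2,4) (2,5) (2,6) (3,2) (3,3) (3,4) (3,5) (4,2) (4,3) (4,4) (4,5) (5,1) (5,2) (5,3) (5,4) (5,5) (6,1) (6,2) (6,3) (6,4)] -> total=32
Click 3 (5,2) count=1: revealed 0 new [(none)] -> total=32
Click 4 (2,3) count=0: revealed 0 new [(none)] -> total=32

Answer: ...####
..#####
..#####
.#####.
..####.
.#####.
.####..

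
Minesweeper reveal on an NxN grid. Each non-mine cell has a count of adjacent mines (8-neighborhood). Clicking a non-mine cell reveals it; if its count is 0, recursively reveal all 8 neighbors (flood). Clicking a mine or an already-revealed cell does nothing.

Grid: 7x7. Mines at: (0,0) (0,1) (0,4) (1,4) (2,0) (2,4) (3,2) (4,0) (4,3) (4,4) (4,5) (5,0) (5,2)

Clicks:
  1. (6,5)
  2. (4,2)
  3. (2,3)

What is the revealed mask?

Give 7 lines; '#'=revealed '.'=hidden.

Click 1 (6,5) count=0: revealed 8 new [(5,3) (5,4) (5,5) (5,6) (6,3) (6,4) (6,5) (6,6)] -> total=8
Click 2 (4,2) count=3: revealed 1 new [(4,2)] -> total=9
Click 3 (2,3) count=3: revealed 1 new [(2,3)] -> total=10

Answer: .......
.......
...#...
.......
..#....
...####
...####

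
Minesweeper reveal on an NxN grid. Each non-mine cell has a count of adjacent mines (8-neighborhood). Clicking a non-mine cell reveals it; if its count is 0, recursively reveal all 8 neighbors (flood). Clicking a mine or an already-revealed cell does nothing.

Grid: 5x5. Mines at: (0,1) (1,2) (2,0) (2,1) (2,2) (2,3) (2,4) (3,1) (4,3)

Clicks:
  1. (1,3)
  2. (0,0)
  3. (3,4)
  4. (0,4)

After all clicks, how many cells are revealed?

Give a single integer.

Click 1 (1,3) count=4: revealed 1 new [(1,3)] -> total=1
Click 2 (0,0) count=1: revealed 1 new [(0,0)] -> total=2
Click 3 (3,4) count=3: revealed 1 new [(3,4)] -> total=3
Click 4 (0,4) count=0: revealed 3 new [(0,3) (0,4) (1,4)] -> total=6

Answer: 6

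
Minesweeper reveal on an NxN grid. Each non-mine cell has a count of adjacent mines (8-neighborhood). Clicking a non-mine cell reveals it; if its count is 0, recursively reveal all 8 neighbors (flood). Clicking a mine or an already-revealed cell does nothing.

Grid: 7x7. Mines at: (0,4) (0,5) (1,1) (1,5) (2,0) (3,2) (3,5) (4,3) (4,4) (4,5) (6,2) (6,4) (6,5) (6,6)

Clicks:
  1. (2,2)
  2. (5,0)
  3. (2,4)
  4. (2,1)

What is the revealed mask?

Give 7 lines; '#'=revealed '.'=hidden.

Answer: .......
.......
.##.#..
##.....
##.....
##.....
##.....

Derivation:
Click 1 (2,2) count=2: revealed 1 new [(2,2)] -> total=1
Click 2 (5,0) count=0: revealed 8 new [(3,0) (3,1) (4,0) (4,1) (5,0) (5,1) (6,0) (6,1)] -> total=9
Click 3 (2,4) count=2: revealed 1 new [(2,4)] -> total=10
Click 4 (2,1) count=3: revealed 1 new [(2,1)] -> total=11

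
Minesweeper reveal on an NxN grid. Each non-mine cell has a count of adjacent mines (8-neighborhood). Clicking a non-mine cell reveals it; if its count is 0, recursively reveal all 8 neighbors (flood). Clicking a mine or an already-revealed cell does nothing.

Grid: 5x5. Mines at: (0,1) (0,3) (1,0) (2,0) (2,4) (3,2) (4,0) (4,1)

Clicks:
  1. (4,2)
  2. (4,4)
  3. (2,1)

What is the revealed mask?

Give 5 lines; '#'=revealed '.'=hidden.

Click 1 (4,2) count=2: revealed 1 new [(4,2)] -> total=1
Click 2 (4,4) count=0: revealed 4 new [(3,3) (3,4) (4,3) (4,4)] -> total=5
Click 3 (2,1) count=3: revealed 1 new [(2,1)] -> total=6

Answer: .....
.....
.#...
...##
..###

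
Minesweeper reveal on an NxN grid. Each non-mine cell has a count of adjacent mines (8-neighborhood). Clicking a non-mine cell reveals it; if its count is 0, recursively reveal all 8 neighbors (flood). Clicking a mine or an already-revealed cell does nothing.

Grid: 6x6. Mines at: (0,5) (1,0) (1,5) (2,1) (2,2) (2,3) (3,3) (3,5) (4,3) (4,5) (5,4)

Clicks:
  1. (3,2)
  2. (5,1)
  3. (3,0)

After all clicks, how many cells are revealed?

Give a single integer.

Click 1 (3,2) count=5: revealed 1 new [(3,2)] -> total=1
Click 2 (5,1) count=0: revealed 8 new [(3,0) (3,1) (4,0) (4,1) (4,2) (5,0) (5,1) (5,2)] -> total=9
Click 3 (3,0) count=1: revealed 0 new [(none)] -> total=9

Answer: 9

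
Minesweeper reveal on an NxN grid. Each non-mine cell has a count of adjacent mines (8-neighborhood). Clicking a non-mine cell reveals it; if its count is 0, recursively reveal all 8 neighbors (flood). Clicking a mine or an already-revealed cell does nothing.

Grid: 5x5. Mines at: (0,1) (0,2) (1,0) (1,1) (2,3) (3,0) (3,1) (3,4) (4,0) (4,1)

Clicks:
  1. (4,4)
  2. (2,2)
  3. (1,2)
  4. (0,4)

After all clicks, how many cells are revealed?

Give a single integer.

Answer: 7

Derivation:
Click 1 (4,4) count=1: revealed 1 new [(4,4)] -> total=1
Click 2 (2,2) count=3: revealed 1 new [(2,2)] -> total=2
Click 3 (1,2) count=4: revealed 1 new [(1,2)] -> total=3
Click 4 (0,4) count=0: revealed 4 new [(0,3) (0,4) (1,3) (1,4)] -> total=7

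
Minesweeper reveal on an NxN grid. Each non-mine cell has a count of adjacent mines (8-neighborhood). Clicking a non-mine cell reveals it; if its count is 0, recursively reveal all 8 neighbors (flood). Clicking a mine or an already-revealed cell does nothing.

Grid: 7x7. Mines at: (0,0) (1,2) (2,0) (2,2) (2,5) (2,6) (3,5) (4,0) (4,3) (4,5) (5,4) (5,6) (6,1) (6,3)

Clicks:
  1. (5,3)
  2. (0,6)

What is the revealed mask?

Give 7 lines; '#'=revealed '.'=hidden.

Answer: ...####
...####
.......
.......
.......
...#...
.......

Derivation:
Click 1 (5,3) count=3: revealed 1 new [(5,3)] -> total=1
Click 2 (0,6) count=0: revealed 8 new [(0,3) (0,4) (0,5) (0,6) (1,3) (1,4) (1,5) (1,6)] -> total=9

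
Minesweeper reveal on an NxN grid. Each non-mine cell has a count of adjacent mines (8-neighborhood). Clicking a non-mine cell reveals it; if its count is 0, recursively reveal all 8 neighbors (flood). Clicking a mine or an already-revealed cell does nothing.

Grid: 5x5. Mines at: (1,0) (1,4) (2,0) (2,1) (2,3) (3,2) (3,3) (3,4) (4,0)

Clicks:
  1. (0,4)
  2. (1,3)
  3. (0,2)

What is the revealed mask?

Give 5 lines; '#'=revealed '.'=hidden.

Click 1 (0,4) count=1: revealed 1 new [(0,4)] -> total=1
Click 2 (1,3) count=2: revealed 1 new [(1,3)] -> total=2
Click 3 (0,2) count=0: revealed 5 new [(0,1) (0,2) (0,3) (1,1) (1,2)] -> total=7

Answer: .####
.###.
.....
.....
.....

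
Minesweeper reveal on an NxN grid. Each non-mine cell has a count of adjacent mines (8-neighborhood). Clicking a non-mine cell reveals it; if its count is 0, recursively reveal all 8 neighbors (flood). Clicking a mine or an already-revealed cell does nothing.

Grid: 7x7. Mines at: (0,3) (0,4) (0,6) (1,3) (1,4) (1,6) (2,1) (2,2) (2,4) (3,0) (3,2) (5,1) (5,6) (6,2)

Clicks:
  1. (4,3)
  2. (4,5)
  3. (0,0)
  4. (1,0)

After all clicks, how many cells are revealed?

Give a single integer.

Answer: 8

Derivation:
Click 1 (4,3) count=1: revealed 1 new [(4,3)] -> total=1
Click 2 (4,5) count=1: revealed 1 new [(4,5)] -> total=2
Click 3 (0,0) count=0: revealed 6 new [(0,0) (0,1) (0,2) (1,0) (1,1) (1,2)] -> total=8
Click 4 (1,0) count=1: revealed 0 new [(none)] -> total=8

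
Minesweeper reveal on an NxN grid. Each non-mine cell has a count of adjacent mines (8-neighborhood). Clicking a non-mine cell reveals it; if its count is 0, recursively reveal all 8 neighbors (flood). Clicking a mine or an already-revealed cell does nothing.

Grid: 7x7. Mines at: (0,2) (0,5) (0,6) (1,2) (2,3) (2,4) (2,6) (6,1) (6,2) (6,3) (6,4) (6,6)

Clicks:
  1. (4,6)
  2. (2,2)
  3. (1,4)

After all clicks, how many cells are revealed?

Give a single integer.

Click 1 (4,6) count=0: revealed 28 new [(0,0) (0,1) (1,0) (1,1) (2,0) (2,1) (2,2) (3,0) (3,1) (3,2) (3,3) (3,4) (3,5) (3,6) (4,0) (4,1) (4,2) (4,3) (4,4) (4,5) (4,6) (5,0) (5,1) (5,2) (5,3) (5,4) (5,5) (5,6)] -> total=28
Click 2 (2,2) count=2: revealed 0 new [(none)] -> total=28
Click 3 (1,4) count=3: revealed 1 new [(1,4)] -> total=29

Answer: 29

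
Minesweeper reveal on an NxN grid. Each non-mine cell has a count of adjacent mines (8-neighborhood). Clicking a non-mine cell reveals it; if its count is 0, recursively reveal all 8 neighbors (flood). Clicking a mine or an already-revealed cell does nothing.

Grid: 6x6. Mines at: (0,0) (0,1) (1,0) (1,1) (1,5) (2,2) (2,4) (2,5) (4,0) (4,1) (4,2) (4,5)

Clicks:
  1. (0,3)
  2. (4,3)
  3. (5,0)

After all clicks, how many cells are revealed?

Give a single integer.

Answer: 8

Derivation:
Click 1 (0,3) count=0: revealed 6 new [(0,2) (0,3) (0,4) (1,2) (1,3) (1,4)] -> total=6
Click 2 (4,3) count=1: revealed 1 new [(4,3)] -> total=7
Click 3 (5,0) count=2: revealed 1 new [(5,0)] -> total=8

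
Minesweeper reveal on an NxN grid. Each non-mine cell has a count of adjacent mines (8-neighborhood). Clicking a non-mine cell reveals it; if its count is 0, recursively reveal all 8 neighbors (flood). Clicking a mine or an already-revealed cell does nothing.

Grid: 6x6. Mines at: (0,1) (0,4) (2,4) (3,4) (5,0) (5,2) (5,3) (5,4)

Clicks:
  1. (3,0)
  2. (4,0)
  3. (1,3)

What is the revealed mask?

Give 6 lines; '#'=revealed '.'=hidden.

Answer: ......
####..
####..
####..
####..
......

Derivation:
Click 1 (3,0) count=0: revealed 16 new [(1,0) (1,1) (1,2) (1,3) (2,0) (2,1) (2,2) (2,3) (3,0) (3,1) (3,2) (3,3) (4,0) (4,1) (4,2) (4,3)] -> total=16
Click 2 (4,0) count=1: revealed 0 new [(none)] -> total=16
Click 3 (1,3) count=2: revealed 0 new [(none)] -> total=16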